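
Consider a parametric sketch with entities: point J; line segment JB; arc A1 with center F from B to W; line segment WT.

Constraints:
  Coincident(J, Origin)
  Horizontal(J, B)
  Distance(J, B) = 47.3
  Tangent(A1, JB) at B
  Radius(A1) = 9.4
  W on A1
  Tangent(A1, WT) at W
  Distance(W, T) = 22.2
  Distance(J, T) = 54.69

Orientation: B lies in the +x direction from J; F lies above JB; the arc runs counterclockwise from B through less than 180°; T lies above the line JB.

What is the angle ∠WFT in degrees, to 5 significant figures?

67.051°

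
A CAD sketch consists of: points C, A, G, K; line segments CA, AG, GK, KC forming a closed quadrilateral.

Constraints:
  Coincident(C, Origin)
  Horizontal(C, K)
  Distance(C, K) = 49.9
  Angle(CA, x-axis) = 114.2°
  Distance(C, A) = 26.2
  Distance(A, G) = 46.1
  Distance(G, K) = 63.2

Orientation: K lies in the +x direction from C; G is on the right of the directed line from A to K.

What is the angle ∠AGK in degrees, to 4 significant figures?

71.27°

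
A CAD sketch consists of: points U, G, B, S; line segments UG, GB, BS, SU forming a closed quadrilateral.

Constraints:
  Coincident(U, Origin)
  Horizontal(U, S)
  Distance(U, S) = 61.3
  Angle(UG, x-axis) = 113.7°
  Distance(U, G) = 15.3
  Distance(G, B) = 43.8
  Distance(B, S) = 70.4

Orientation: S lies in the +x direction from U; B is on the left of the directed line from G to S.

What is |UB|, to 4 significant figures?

54.59

U is at the origin; U and S share the same y with |US| = 61.3 and S in +x, so S = (61.3, 0). UG runs at 113.7° with |UG| = 15.3, so G = (-6.150, 14.01). B is determined by |GB| = 43.8 and |BS| = 70.4 together: it lies at the intersection of circle(G, 43.8) and circle(S, 70.4). With |GS| = 68.89, the foot of the radical line on GS is 12.40 from G and the perpendicular offset is √(43.8² − 12.40²) = 42.01. Taking the left-of-GS solution: B = (14.53, 52.62).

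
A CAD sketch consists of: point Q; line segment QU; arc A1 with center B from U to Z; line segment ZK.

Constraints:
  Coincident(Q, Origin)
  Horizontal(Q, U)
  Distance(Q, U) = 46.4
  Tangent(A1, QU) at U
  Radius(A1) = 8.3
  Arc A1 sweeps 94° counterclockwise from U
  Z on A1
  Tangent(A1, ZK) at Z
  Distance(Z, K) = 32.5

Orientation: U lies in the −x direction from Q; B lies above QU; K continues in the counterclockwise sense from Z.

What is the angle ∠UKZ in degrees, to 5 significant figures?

12.283°

On A1, U sits at bearing -90° from B; a 94° counterclockwise sweep puts Z at bearing 4°, so Z = B + 8.3·(cos 4°, sin 4°) = (-38.120, 8.8790). A1 meets ZK tangentially, so BZ is at right angles to ZK, so ZK runs along (−sin 4°, cos 4°); with |ZK| = 32.5, K = (-40.387, 41.300). Then cos ∠UKZ = KU·KZ / (|KU||KZ|), giving 12.283°.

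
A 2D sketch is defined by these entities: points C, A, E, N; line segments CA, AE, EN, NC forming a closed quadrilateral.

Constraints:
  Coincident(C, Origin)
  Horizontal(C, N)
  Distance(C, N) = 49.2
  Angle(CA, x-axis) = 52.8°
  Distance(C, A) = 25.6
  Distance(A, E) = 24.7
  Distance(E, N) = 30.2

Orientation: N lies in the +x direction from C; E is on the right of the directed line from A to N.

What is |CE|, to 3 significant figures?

19.7

C is at the origin; CN is horizontal with |CN| = 49.2 and N in +x, so N = (49.2, 0). CA runs at 52.8° with |CA| = 25.6, so A = (15.5, 20.4). E is determined by |AE| = 24.7 and |EN| = 30.2 together: it lies at the intersection of circle(A, 24.7) and circle(N, 30.2). With |AN| = 39.4, the foot of the radical line on AN is 15.9 from A and the perpendicular offset is √(24.7² − 15.9²) = 18.9. Taking the right-of-AN solution: E = (19.3, -4.02).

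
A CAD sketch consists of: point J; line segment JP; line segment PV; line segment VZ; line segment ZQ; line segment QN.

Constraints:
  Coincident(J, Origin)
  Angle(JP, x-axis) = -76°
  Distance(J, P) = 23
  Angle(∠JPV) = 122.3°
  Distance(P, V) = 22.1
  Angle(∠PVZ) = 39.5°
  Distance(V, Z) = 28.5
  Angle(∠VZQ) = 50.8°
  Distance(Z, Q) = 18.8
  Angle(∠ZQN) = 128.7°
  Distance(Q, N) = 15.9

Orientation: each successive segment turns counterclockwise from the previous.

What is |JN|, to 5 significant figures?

38.924

J is at the origin; JP runs at -76.0° with length 23.0, so P = (5.5642, -22.317). ∠JPV = 122.3° gives PV at -18.300° from the x-axis; with |PV| = 22.1, V = (26.547, -29.256). ∠PVZ = 39.5° gives VZ at 122.20° from the x-axis; with |VZ| = 28.5, Z = (11.360, -5.1395). ∠VZQ = 50.8° gives ZQ at -108.60° from the x-axis; with |ZQ| = 18.8, Q = (5.3631, -22.958). ∠ZQN = 128.7° gives QN at -57.300° from the x-axis; with |QN| = 15.9, N = (13.953, -36.338). Then |JN| = |N − J| = 38.924.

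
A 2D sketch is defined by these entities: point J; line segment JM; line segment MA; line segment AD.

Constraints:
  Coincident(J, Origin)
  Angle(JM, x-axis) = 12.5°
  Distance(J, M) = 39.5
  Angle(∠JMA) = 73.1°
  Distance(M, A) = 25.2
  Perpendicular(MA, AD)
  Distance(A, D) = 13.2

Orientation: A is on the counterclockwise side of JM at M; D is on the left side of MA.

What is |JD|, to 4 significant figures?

28.16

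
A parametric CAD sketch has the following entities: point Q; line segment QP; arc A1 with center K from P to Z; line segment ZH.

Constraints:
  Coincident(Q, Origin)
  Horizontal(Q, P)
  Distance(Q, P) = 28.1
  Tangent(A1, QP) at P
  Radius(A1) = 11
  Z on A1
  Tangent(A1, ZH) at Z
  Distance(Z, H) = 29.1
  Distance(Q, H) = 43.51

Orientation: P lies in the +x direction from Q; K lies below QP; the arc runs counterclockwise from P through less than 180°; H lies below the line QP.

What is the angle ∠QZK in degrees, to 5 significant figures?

147.57°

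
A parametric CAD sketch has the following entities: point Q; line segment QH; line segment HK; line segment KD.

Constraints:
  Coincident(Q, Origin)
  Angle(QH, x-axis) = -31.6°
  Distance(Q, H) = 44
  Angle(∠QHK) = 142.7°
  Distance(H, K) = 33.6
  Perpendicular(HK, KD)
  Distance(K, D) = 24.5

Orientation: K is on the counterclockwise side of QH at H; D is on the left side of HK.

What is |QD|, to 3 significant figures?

68.6

Q is at the origin; QH runs at -31.6° with length 44.0, so H = 44.0·(cos -31.6°, sin -31.6°) = (37.5, -23.1). ∠QHK = 142.7°, so HK runs at -31.6° + (180° − 142.7°) = 5.70° from the x-axis; with |HK| = 33.6, K = H + 33.6·(cos 5.70°, sin 5.70°) = (70.9, -19.7). HK ⟂ KD; with |KD| = 24.5 on the left of HK, D = K + 24.5·(-0.0993, 0.995) = (68.5, 4.66). Then |QD| = |D − Q| = 68.6.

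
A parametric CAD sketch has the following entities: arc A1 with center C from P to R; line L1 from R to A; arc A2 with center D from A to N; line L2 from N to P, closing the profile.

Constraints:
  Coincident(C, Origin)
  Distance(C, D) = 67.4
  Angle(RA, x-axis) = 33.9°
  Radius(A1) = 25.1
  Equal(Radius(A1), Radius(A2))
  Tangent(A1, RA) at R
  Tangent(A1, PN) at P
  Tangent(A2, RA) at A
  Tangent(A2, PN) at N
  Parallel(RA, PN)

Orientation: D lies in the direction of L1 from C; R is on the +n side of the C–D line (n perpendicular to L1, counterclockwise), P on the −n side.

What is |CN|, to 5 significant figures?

71.922

Tangency of A1 to both parallel lines with radius 25.1 puts R and P at C ± 25.1·n: R = (-13.999, 20.833), P = (13.999, -20.833). Equal radii place A and N the same way about D: A = D + 25.1·n = (41.943, 58.425), N = D − 25.1·n = (69.942, 16.759). Then |CN| = |N − C| = 71.922.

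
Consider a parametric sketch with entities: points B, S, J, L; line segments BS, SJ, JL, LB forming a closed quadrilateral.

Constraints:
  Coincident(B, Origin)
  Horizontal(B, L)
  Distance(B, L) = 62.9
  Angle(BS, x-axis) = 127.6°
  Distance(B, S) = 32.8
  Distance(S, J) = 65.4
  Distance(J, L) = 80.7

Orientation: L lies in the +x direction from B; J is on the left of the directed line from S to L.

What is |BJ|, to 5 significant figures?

76.711

Checks: |SJ| = 65.40 ✓; |JL| = 80.70 ✓.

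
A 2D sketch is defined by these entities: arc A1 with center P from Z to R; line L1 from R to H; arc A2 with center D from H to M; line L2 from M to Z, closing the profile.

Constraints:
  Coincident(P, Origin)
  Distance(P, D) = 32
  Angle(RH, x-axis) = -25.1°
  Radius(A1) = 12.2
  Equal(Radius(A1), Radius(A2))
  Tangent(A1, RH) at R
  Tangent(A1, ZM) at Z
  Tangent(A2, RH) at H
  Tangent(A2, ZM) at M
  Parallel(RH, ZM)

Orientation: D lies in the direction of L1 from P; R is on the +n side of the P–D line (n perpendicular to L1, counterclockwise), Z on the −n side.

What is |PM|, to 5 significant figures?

34.247

Tangency of A1 to both parallel lines with radius 12.2 puts R and Z at P ± 12.2·n: R = (5.1752, 11.048), Z = (-5.1752, -11.048). Equal radii place H and M the same way about D: H = D + 12.2·n = (34.153, -2.5264), M = D − 12.2·n = (23.803, -24.622). Then |PM| = |M − P| = 34.247.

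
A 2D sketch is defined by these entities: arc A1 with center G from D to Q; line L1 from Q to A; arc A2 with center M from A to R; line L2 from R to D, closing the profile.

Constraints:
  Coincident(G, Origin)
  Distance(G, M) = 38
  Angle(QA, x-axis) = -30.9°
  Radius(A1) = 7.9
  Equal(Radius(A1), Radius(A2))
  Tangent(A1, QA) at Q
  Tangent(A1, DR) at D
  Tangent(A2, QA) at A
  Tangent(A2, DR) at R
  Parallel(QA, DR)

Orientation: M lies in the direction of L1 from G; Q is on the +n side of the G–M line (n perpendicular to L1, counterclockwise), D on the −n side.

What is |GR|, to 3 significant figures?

38.8

Tangency of A1 to both parallel lines with radius 7.9 puts Q and D at G ± 7.9·n: Q = (4.06, 6.78), D = (-4.06, -6.78). Equal radii place A and R the same way about M: A = M + 7.9·n = (36.7, -12.7), R = M − 7.9·n = (28.5, -26.3). Then |GR| = |R − G| = 38.8.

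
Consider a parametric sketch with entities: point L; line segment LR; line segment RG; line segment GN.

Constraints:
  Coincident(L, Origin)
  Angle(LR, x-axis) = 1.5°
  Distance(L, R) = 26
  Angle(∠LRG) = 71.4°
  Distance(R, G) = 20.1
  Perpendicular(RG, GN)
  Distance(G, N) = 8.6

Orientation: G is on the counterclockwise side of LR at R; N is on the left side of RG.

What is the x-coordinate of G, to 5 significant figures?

19.084

L is at the origin; LR runs at 1.5° with length 26.0, so R = 26.0·(cos 1.5°, sin 1.5°) = (25.991, 0.68060). ∠LRG = 71.4°, so RG runs at 1.5° + (180° − 71.4°) = 110.10° from the x-axis; with |RG| = 20.1, G = R + 20.1·(cos 110.10°, sin 110.10°) = (19.084, 19.556). So G.x = 19.084.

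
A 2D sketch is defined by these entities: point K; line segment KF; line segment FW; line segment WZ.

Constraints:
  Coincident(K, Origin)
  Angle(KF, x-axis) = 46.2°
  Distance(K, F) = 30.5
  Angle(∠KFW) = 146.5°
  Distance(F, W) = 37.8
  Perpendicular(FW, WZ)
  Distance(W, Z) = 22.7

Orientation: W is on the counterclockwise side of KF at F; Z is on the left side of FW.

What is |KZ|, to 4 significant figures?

63.51

∠KFW = 146.5°, so FW runs at 46.2° + (180° − 146.5°) = 79.70° from the x-axis; with |FW| = 37.8, W = F + 37.8·(cos 79.70°, sin 79.70°) = (27.87, 59.20). The perpendicularity gives WZ at right angles to FW; with |WZ| = 22.7 on the left of FW, Z = W + 22.7·(-0.9839, 0.1788) = (5.535, 63.26). Then |KZ| = |Z − K| = 63.51.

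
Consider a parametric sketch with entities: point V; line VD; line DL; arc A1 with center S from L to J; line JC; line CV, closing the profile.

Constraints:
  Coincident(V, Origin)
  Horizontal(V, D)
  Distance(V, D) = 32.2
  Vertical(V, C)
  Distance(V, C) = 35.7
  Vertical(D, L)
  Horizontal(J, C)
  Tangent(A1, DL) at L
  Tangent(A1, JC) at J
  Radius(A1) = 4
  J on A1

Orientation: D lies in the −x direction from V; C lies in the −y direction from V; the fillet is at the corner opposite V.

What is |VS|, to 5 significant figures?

42.428

V is at the origin; V and D share the same y with |VD| = 32.2 and D on the −x side, so D = (-32.200, 0.0000). V and C share the same x with |VC| = 35.7 and C on the −y side, so C = (0.0000, -35.700). The virtual corner opposite V is at (-32.200, -35.700). A1 meets DL tangentially, so SL is at right angles to DL and tangency of A1 to JC means the radius SJ is perpendicular to JC, with radius 4.0, so the center S sits 4.0 in from both sides at S = (-28.200, -31.700). Then |VS| = |S − V| = 42.428.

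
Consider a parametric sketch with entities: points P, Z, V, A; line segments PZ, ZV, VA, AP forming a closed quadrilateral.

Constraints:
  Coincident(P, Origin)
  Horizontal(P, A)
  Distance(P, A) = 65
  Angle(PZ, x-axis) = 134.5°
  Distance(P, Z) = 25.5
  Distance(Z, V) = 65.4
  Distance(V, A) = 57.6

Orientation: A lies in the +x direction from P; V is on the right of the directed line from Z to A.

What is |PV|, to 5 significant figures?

40.476

Checks: |ZV| = 65.40 ✓; |VA| = 57.60 ✓.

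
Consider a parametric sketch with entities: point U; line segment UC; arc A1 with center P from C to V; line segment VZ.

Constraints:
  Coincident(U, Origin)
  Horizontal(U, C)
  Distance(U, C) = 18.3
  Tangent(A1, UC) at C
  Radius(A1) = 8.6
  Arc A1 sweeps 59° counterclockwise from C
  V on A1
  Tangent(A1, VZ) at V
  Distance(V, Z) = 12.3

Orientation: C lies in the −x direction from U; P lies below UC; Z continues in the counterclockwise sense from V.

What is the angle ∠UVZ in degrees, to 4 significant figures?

130.2°

U is at the origin; U and C share the same y with |UC| = 18.3 and C on the −x side, so C = (-18.30, 0.000). The tangent condition forces PC to be normal to UC, so P = C + (0, -8.6) = (-18.30, -8.600). On A1, C sits at bearing 90° from P; a 59° counterclockwise sweep puts V at bearing 149°, so V = P + 8.6·(cos 149°, sin 149°) = (-25.67, -4.171). Tangency of A1 to VZ means the radius PV is perpendicular to VZ, so VZ runs along (−sin 149°, cos 149°); with |VZ| = 12.3, Z = (-32.01, -14.71). Then cos ∠UVZ = VU·VZ / (|VU||VZ|), giving 130.2°.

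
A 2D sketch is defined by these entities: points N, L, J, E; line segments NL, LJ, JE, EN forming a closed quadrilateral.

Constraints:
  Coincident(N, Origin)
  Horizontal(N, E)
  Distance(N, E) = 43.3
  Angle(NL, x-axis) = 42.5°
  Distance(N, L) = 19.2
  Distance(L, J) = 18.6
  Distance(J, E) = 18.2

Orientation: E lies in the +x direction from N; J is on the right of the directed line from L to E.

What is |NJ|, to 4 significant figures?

25.29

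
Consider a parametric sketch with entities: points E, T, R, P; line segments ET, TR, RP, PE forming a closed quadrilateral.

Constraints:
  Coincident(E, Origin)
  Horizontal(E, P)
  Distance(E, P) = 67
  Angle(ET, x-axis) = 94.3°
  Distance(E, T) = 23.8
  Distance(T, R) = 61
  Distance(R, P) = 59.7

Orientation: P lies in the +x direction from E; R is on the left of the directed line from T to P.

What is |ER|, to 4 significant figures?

75.40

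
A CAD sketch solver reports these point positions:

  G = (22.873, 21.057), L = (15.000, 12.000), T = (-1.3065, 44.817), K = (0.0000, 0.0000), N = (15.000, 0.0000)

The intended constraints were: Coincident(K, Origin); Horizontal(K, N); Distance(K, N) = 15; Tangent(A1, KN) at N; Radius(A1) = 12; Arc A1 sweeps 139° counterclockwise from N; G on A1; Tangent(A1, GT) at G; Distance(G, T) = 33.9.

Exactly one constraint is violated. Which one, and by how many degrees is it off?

Tangent(A1, GT) at G — off by 3.50°.

K = (0.00, 0.00) ✓; K.y = 0.00, N.y = 0.00 ✓; |KN| = 15.00 ✓; ∠(LN, NK) = 90.00° ✓; |LN| = 12.00 ✓; bearing(L→G) − bearing(L→N) = 139.0° ✓; |LG| = 12.00 ✓; ∠(LG, GT) = 93.50° ✗; |GT| = 33.90 ✓.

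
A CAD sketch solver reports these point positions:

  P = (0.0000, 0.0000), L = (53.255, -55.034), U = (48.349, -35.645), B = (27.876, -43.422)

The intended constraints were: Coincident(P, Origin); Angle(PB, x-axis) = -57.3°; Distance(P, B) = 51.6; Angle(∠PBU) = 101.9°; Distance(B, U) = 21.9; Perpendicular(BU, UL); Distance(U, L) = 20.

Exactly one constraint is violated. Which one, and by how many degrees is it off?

Perpendicular(BU, UL) — off by 6.60°.

P = (0.00, 0.00) ✓; PB at -57.30° ✓; |PB| = 51.60 ✓; ∠PBU = 101.9° ✓; |BU| = 21.90 ✓; ∠(BU, UL) = 96.60° ✗; |UL| = 20.00 ✓.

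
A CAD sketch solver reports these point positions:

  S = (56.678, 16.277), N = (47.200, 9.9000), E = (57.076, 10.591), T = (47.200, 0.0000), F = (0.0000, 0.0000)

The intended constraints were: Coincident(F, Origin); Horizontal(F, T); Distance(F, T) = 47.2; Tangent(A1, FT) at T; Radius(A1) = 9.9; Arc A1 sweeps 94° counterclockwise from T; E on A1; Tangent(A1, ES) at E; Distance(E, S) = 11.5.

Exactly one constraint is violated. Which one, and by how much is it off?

Distance(E, S) = 11.5 — off by 5.80.

F = (0.00, 0.00) ✓; F.y = 0.00, T.y = 0.00 ✓; |FT| = 47.20 ✓; ∠(NT, TF) = 90.00° ✓; |NT| = 9.900 ✓; bearing(N→E) − bearing(N→T) = 94.00° ✓; |NE| = 9.900 ✓; ∠(NE, ES) = 90.00° ✓; |ES| = 5.700 ✗.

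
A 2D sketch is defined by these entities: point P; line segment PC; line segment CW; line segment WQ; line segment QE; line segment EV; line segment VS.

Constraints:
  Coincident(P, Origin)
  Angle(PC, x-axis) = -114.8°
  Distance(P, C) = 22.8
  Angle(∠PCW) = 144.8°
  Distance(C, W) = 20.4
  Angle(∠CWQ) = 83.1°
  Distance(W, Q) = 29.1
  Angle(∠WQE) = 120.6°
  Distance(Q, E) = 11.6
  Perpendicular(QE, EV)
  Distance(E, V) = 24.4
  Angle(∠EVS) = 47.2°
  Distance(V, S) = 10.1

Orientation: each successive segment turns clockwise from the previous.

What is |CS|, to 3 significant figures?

15.7

QE is perpendicular to EV, so EV runs at -36.3°; with |EV| = 24.4, V = (-12.1, -9.23). ∠EVS = 47.2° gives VS at -169° from the x-axis; with |VS| = 10.1, S = (-22.0, -11.1). Then |CS| = |S − C| = 15.7.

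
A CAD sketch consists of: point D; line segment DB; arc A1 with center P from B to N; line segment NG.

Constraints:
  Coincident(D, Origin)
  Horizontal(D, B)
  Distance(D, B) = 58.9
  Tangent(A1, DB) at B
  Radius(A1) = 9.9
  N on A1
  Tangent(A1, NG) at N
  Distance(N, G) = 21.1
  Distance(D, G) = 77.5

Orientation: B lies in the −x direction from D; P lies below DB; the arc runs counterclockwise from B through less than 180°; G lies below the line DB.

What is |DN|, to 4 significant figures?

69.22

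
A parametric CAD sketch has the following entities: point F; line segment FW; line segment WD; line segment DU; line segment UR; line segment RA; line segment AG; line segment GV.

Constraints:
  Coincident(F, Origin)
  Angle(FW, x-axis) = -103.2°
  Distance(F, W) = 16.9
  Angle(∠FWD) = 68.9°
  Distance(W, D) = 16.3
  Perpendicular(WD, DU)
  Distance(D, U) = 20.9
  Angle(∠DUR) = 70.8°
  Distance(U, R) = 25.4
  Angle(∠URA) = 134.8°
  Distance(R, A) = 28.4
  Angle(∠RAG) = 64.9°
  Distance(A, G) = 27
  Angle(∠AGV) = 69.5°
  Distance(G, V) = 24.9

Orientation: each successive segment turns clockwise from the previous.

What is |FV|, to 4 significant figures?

9.449

∠RAG = 64.9° gives AG at 146.2° from the x-axis; with |AG| = 27.0, G = (-17.17, -23.47). ∠AGV = 69.5° gives GV at 35.70° from the x-axis; with |GV| = 24.9, V = (3.050, -8.944). Then |FV| = |V − F| = 9.449.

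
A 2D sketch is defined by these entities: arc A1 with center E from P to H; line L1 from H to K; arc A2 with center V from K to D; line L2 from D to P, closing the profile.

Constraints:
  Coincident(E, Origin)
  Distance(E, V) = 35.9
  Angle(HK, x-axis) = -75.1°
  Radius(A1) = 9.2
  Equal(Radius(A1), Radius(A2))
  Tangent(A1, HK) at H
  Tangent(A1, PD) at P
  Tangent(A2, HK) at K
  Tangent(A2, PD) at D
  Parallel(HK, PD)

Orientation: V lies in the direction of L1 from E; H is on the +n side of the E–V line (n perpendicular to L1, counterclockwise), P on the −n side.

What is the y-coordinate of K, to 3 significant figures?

-32.3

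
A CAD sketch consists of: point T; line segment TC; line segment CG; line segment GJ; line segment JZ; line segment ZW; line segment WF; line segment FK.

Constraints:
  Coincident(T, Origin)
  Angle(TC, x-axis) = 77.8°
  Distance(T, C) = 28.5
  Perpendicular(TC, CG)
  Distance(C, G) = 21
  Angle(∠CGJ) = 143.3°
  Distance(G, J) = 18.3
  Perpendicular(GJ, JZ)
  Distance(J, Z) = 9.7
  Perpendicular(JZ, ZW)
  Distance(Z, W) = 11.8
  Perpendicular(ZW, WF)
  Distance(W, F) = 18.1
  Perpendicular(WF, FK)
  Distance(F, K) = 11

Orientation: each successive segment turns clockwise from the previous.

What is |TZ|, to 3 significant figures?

31.4

T is at the origin; TC runs at 77.8° with length 28.5, so C = (6.02, 27.9). TC ⟂ CG, so CG runs at -12.2°; with |CG| = 21.0, G = (26.5, 23.4). ∠CGJ = 143.3° gives GJ at -48.9° from the x-axis; with |GJ| = 18.3, J = (38.6, 9.63). GJ is perpendicular to JZ, so JZ runs at -139°; with |JZ| = 9.7, Z = (31.3, 3.25). Then |TZ| = |Z − T| = 31.4.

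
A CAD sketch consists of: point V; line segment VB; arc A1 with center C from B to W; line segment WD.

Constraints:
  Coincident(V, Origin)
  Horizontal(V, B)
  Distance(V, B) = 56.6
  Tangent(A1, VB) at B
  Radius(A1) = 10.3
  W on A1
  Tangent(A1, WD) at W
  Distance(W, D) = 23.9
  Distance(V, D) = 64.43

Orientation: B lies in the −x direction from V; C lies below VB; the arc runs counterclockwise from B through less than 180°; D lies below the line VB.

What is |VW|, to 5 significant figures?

67.292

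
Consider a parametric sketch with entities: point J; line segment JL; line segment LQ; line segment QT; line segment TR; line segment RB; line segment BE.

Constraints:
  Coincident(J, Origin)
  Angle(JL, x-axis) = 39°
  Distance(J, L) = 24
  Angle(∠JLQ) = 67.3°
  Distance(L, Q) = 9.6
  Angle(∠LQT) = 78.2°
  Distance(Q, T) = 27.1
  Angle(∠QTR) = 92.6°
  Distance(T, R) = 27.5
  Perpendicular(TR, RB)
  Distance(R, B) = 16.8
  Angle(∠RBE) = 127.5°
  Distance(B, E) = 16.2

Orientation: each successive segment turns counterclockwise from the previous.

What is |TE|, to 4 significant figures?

30.42

TR is perpendicular to RB, so RB runs at 70.90°; with |RB| = 16.8, B = (33.99, 0.5476). ∠RBE = 127.5° gives BE at 123.4° from the x-axis; with |BE| = 16.2, E = (25.07, 14.07). Then |TE| = |E − T| = 30.42.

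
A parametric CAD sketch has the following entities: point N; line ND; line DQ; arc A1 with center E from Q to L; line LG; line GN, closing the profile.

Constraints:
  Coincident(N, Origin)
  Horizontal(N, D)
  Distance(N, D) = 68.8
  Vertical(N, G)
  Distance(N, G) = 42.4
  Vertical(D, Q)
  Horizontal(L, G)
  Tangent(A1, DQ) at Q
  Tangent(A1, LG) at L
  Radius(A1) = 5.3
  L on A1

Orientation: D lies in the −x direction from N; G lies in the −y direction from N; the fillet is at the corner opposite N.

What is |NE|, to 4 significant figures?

73.54

N is at the origin; ND is horizontal with |ND| = 68.8 and D on the −x side, so D = (-68.80, 0.000). NG is vertical with |NG| = 42.4 and G on the −y side, so G = (0.000, -42.40). The virtual corner opposite N is at (-68.80, -42.40). A1 meets DQ tangentially, so EQ is at right angles to DQ and A1 meets LG tangentially, so EL is at right angles to LG, with radius 5.3, so the center E sits 5.3 in from both sides at E = (-63.50, -37.10). Then |NE| = |E − N| = 73.54.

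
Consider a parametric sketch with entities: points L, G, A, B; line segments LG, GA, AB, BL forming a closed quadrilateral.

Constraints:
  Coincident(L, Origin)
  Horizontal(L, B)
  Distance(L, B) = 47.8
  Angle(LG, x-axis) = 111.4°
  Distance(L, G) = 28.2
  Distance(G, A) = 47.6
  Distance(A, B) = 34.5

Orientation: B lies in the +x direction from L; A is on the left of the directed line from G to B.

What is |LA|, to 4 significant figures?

49.30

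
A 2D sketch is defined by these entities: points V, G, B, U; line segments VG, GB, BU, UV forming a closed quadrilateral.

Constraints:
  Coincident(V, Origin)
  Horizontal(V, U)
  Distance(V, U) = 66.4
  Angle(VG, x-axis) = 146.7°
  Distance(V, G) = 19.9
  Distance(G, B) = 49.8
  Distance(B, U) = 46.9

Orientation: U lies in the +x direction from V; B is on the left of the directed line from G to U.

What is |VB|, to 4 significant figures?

41.64

V is at the origin; VU is horizontal with |VU| = 66.4 and U in +x, so U = (66.4, 0). VG runs at 146.7° with |VG| = 19.9, so G = (-16.63, 10.93). B is determined by |GB| = 49.8 and |BU| = 46.9 together: it lies at the intersection of circle(G, 49.8) and circle(U, 46.9). With |GU| = 83.75, the foot of the radical line on GU is 43.55 from G and the perpendicular offset is √(49.8² − 43.55²) = 24.16. Taking the left-of-GU solution: B = (29.70, 29.20).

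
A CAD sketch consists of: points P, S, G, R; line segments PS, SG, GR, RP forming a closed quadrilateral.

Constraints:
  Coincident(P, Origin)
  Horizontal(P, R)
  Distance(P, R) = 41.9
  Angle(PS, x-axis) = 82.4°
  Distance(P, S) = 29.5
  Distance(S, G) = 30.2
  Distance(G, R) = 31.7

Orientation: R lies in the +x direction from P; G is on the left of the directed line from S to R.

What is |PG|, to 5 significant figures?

45.869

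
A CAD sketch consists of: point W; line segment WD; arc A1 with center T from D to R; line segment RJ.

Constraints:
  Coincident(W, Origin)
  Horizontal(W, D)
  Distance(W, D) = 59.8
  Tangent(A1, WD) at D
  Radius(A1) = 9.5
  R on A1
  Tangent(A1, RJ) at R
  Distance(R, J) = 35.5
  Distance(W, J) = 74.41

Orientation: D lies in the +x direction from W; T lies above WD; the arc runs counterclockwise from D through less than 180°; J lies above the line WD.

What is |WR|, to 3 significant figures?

70.0

W is at the origin; W and D share the same y with |WD| = 59.8 and D on the +x side, so D = (59.8, 0.00). Since A1 is tangent to WD there, TD ⟂ WD, so T = D + (0, 9.5) = (59.8, 9.50). Since TR ⟂ RJ (tangency), |TJ| = √(9.5² + 35.5²) = 36.7 regardless of where R sits on A1. So J lies on both circle(W, 74.41) and circle(T, 36.7); the above-WD intersection is J = (58.3, 46.2). R is the foot of the tangent from J: R = (68.9, 12.3).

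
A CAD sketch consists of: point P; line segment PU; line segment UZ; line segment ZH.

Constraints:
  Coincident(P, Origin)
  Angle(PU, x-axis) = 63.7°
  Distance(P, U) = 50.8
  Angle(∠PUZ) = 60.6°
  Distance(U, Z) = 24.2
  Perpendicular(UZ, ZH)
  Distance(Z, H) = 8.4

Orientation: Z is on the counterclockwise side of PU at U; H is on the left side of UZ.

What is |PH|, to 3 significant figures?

35.9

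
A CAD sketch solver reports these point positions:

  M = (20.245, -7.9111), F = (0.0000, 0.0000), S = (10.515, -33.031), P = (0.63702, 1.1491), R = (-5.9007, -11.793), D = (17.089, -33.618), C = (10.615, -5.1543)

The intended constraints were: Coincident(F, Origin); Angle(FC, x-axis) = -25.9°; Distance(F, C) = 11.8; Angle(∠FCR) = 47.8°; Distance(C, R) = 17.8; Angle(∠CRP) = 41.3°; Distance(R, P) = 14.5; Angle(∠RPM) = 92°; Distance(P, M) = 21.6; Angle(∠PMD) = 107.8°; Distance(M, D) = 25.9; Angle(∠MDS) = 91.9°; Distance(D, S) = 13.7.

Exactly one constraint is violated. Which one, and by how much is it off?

Distance(D, S) = 13.7 — off by 7.10.

F = (0.00, 0.00) ✓; FC at -25.90° ✓; |FC| = 11.80 ✓; ∠FCR = 47.80° ✓; |CR| = 17.80 ✓; ∠CRP = 41.30° ✓; |RP| = 14.50 ✓; ∠RPM = 92.00° ✓; |PM| = 21.60 ✓; ∠PMD = 107.8° ✓; |MD| = 25.90 ✓; ∠MDS = 91.90° ✓; |DS| = 6.600 ✗.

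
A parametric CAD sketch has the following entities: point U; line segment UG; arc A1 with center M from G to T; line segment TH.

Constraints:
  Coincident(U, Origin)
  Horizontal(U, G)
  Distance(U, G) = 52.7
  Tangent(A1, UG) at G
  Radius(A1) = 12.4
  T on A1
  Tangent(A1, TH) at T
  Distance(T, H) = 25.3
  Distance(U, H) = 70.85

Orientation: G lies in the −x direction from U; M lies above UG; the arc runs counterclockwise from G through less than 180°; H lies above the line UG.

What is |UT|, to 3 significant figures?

47.4

U is at the origin; UG is horizontal with |UG| = 52.7 and G on the −x side, so G = (-52.7, 0.00). Since A1 is tangent to UG there, MG ⟂ UG, so M = G + (0, 12.4) = (-52.7, 12.4). Since MT ⟂ TH (tangency), |MH| = √(12.4² + 25.3²) = 28.2 regardless of where T sits on A1. So H lies on both circle(U, 70.85) and circle(M, 28.2); the above-UG intersection is H = (-58.5, 40.0). T is the foot of the tangent from H: T = (-42.9, 20.0).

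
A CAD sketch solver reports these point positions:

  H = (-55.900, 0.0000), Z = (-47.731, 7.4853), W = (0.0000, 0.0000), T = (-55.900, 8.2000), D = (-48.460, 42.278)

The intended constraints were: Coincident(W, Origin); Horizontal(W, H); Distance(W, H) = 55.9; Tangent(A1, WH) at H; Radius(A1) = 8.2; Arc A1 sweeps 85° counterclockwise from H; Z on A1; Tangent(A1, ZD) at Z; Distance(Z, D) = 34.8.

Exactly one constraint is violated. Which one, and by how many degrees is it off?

Tangent(A1, ZD) at Z — off by 6.20°.

W = (0.00, 0.00) ✓; W.y = 0.00, H.y = 0.00 ✓; |WH| = 55.90 ✓; ∠(TH, HW) = 90.00° ✓; |TH| = 8.200 ✓; bearing(T→Z) − bearing(T→H) = 85.00° ✓; |TZ| = 8.200 ✓; ∠(TZ, ZD) = 83.80° ✗; |ZD| = 34.80 ✓.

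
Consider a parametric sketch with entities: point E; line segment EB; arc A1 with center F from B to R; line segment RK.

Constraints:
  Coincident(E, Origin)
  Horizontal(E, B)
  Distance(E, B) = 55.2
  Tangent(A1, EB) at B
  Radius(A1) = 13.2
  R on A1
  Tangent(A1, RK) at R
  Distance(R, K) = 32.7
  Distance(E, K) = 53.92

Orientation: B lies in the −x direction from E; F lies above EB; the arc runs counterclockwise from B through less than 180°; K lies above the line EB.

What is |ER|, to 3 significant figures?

43.6

E is at the origin; E and B share the same y with |EB| = 55.2 and B on the −x side, so B = (-55.2, 0.00). The tangent condition forces FB to be normal to EB, so F = B + (0, 13.2) = (-55.2, 13.2). Since FR ⟂ RK (tangency), |FK| = √(13.2² + 32.7²) = 35.3 regardless of where R sits on A1. So K lies on both circle(E, 53.92) and circle(F, 35.3); the above-EB intersection is K = (-34.3, 41.6). R is the foot of the tangent from K: R = (-42.4, 9.93).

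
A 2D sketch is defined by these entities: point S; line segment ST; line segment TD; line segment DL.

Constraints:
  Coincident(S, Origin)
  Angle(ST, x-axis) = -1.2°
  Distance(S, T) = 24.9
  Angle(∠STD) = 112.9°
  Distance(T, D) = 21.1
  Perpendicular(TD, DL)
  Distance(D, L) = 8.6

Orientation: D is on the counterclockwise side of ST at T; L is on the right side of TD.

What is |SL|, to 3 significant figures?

44.1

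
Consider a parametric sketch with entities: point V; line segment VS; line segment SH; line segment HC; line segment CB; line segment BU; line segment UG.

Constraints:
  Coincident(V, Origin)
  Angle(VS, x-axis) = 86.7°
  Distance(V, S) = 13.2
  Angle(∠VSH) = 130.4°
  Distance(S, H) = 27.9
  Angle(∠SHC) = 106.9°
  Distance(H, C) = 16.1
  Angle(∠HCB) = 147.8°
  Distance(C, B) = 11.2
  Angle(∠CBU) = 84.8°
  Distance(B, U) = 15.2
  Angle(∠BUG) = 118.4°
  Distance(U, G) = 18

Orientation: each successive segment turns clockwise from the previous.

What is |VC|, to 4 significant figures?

41.48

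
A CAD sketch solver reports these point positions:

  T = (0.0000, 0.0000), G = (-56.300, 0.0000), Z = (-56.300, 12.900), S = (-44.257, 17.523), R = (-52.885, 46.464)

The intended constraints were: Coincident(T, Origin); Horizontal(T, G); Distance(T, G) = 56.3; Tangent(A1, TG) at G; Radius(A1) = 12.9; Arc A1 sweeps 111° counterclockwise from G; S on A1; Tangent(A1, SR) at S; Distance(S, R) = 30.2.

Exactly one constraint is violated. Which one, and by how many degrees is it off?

Tangent(A1, SR) at S — off by 4.40°.

T = (0.00, 0.00) ✓; T.y = 0.00, G.y = 0.00 ✓; |TG| = 56.30 ✓; ∠(ZG, GT) = 90.00° ✓; |ZG| = 12.90 ✓; bearing(Z→S) − bearing(Z→G) = 111.0° ✓; |ZS| = 12.90 ✓; ∠(ZS, SR) = 94.40° ✗; |SR| = 30.20 ✓.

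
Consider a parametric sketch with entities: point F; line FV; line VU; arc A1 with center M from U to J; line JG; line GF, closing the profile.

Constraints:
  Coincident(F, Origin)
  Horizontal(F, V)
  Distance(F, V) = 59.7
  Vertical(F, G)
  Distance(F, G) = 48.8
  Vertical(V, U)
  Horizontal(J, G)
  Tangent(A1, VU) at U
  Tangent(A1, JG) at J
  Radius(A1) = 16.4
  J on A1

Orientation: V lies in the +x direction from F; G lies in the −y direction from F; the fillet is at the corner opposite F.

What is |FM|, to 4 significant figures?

54.08

F and G share the same x with |FG| = 48.8 and G on the −y side, so G = (0.000, -48.80). The virtual corner opposite F is at (59.70, -48.80). The tangent condition forces MU to be normal to VU and since A1 is tangent to JG there, MJ ⟂ JG, with radius 16.4, so the center M sits 16.4 in from both sides at M = (43.30, -32.40). Then |FM| = |M − F| = 54.08.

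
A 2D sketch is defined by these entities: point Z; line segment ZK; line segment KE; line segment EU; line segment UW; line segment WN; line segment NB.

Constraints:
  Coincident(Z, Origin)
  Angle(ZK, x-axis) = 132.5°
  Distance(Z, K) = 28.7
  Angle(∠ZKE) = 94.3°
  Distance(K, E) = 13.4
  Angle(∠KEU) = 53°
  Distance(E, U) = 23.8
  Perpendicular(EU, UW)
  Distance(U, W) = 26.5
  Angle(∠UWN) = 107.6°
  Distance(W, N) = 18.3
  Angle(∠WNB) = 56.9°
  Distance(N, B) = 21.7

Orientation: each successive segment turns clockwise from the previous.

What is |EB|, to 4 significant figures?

16.48

∠UWN = 107.6° gives WN at 117.4° from the x-axis; with |WN| = 18.3, N = (-40.70, 19.21). ∠WNB = 56.9° gives NB at -5.700° from the x-axis; with |NB| = 21.7, B = (-19.11, 17.06). Then |EB| = |B − E| = 16.48.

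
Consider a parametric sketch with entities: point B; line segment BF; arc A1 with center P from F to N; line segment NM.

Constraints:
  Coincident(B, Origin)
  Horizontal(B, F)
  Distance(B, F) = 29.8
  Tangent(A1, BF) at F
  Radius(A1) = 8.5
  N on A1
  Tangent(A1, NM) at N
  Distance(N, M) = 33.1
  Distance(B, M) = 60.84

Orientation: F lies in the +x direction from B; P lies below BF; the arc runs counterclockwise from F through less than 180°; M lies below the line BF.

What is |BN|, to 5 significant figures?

28.076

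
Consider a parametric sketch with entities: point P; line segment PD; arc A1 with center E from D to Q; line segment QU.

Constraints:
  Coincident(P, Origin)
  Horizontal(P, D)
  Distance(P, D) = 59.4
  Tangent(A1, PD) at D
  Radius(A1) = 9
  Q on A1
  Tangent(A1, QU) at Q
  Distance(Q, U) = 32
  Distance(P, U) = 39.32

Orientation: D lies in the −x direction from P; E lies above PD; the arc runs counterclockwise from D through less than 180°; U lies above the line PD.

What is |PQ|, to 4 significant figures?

53.14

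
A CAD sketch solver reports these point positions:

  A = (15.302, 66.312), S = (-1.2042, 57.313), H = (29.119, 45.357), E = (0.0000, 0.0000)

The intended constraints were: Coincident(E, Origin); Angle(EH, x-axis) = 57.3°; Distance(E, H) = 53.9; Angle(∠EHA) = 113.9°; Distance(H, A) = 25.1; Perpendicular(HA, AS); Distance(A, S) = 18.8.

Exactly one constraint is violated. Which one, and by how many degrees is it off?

Perpendicular(HA, AS) — off by 4.80°.

E = (0.00, 0.00) ✓; EH at 57.30° ✓; |EH| = 53.90 ✓; ∠EHA = 113.9° ✓; |HA| = 25.10 ✓; ∠(HA, AS) = 85.20° ✗; |AS| = 18.80 ✓.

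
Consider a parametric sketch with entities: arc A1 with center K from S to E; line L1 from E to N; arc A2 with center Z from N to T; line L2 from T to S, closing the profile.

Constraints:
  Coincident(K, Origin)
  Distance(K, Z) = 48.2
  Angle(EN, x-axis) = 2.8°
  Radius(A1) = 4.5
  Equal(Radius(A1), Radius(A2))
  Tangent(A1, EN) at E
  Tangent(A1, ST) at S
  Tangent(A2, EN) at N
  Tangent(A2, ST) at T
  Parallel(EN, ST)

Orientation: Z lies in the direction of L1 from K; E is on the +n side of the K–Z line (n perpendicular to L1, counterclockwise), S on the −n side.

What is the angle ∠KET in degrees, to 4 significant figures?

79.42°

Tangency of A1 to both parallel lines with radius 4.5 puts E and S at K ± 4.5·n: E = (-0.2198, 4.495), S = (0.2198, -4.495). Equal radii place N and T the same way about Z: N = Z + 4.5·n = (47.92, 6.849), T = Z − 4.5·n = (48.36, -2.140). Then cos ∠KET = EK·ET / (|EK||ET|), giving 79.42°.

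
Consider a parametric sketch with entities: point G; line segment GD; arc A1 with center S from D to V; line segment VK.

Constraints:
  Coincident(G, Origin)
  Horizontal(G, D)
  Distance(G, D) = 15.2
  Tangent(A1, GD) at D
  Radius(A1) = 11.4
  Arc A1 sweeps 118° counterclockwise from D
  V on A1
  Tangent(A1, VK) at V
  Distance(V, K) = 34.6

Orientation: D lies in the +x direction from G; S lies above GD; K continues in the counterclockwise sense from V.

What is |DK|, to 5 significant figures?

47.704

G is at the origin; GD is horizontal with |GD| = 15.2 and D on the +x side, so D = (15.200, 0.0000). Tangency of A1 to GD means the radius SD is perpendicular to GD, so S = D + (0, 11.4) = (15.200, 11.400). On A1, D sits at bearing -90° from S; a 118° counterclockwise sweep puts V at bearing 28°, so V = S + 11.4·(cos 28°, sin 28°) = (25.266, 16.752). The tangent condition forces SV to be normal to VK, so VK runs along (−sin 28°, cos 28°); with |VK| = 34.6, K = (9.0219, 47.302). Then |DK| = |K − D| = 47.704.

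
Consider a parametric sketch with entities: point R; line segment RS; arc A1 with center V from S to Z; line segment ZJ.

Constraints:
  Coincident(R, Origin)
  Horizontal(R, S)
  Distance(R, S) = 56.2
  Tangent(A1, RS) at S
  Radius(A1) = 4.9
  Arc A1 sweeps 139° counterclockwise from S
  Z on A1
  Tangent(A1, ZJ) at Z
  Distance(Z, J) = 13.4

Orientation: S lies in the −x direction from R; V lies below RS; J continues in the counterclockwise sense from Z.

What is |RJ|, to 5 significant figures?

52.278

On A1, S sits at bearing 90° from V; a 139° counterclockwise sweep puts Z at bearing 229°, so Z = V + 4.9·(cos 229°, sin 229°) = (-59.415, -8.5981). The tangent condition forces VZ to be normal to ZJ, so ZJ runs along (−sin 229°, cos 229°); with |ZJ| = 13.4, J = (-49.302, -17.389). Then |RJ| = |J − R| = 52.278.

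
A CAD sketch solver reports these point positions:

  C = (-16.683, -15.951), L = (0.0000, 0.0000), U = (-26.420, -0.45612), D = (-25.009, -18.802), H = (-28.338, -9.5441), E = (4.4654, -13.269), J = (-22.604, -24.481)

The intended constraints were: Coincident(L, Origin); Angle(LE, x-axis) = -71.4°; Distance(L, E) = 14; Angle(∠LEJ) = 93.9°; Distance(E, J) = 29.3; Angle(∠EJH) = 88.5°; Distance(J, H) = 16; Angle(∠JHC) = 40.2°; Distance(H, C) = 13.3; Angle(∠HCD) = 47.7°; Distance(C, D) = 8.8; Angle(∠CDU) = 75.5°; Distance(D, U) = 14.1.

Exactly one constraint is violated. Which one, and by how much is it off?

Distance(D, U) = 14.1 — off by 4.30.

L = (0.00, 0.00) ✓; LE at -71.40° ✓; |LE| = 14.00 ✓; ∠LEJ = 93.90° ✓; |EJ| = 29.30 ✓; ∠EJH = 88.50° ✓; |JH| = 16.00 ✓; ∠JHC = 40.20° ✓; |HC| = 13.30 ✓; ∠HCD = 47.70° ✓; |CD| = 8.801 ✓; ∠CDU = 75.50° ✓; |DU| = 18.40 ✗.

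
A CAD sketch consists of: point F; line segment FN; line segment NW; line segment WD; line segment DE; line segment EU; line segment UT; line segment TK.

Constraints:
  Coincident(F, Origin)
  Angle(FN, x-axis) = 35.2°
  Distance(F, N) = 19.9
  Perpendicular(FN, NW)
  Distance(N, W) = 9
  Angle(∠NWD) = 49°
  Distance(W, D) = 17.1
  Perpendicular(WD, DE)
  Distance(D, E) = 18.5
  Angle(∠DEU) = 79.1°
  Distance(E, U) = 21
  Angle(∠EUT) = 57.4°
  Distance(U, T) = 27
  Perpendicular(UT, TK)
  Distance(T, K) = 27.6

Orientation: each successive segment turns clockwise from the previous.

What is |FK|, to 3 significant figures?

24.7

∠EUT = 57.4° gives UT at -139° from the x-axis; with |UT| = 27.0, T = (5.95, 0.609). UT is perpendicular to TK, so TK runs at 131°; with |TK| = 27.6, K = (-12.0, 21.5). Then |FK| = |K − F| = 24.7.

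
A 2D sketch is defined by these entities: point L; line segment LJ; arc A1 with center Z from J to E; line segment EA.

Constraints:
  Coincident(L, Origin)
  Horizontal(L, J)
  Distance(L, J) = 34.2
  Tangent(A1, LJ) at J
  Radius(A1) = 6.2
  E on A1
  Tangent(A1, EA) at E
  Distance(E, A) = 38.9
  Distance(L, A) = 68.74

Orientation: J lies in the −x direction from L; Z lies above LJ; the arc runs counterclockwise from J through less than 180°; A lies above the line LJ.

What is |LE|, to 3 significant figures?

31.6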